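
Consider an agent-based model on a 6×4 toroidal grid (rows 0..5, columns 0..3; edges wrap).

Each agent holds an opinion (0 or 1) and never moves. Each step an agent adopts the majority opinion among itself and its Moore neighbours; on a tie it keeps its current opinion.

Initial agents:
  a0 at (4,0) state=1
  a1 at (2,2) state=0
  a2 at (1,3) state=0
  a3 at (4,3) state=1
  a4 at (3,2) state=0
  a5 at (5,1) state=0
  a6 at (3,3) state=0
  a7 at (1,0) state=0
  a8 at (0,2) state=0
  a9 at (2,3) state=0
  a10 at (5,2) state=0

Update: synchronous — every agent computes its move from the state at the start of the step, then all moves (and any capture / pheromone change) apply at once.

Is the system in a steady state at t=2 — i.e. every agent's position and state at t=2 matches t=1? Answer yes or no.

t=1: a0@(4,0):1 a1@(2,2):0 a2@(1,3):0 a3@(4,3):0 a4@(3,2):0 a5@(5,1):0 a6@(3,3):0 a7@(1,0):0 a8@(0,2):0 a9@(2,3):0 a10@(5,2):0
t=2: a0@(4,0):0 a1@(2,2):0 a2@(1,3):0 a3@(4,3):0 a4@(3,2):0 a5@(5,1):0 a6@(3,3):0 a7@(1,0):0 a8@(0,2):0 a9@(2,3):0 a10@(5,2):0

no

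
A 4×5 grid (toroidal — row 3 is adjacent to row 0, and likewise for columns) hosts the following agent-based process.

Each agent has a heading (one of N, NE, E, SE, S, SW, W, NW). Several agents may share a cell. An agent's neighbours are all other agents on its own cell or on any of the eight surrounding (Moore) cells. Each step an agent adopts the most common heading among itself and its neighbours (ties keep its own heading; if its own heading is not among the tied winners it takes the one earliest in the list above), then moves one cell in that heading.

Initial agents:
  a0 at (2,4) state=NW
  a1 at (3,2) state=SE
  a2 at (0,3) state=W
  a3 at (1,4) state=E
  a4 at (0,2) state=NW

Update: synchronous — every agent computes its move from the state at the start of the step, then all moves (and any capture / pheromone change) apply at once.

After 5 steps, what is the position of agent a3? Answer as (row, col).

(2, 3)

t=1: a0@(1,3):NW a1@(0,3):SE a2@(0,2):W a3@(1,0):E a4@(3,1):NW
t=2: a0@(0,2):NW a1@(1,4):SE a2@(3,1):NW a3@(1,1):E a4@(2,0):NW
t=3: a0@(3,1):NW a1@(2,0):SE a2@(2,0):NW a3@(0,0):NW a4@(1,4):NW
t=4: a0@(2,0):NW a1@(1,4):NW a2@(1,4):NW a3@(3,4):NW a4@(0,3):NW
t=5: a0@(1,4):NW a1@(0,3):NW a2@(0,3):NW a3@(2,3):NW a4@(3,2):NW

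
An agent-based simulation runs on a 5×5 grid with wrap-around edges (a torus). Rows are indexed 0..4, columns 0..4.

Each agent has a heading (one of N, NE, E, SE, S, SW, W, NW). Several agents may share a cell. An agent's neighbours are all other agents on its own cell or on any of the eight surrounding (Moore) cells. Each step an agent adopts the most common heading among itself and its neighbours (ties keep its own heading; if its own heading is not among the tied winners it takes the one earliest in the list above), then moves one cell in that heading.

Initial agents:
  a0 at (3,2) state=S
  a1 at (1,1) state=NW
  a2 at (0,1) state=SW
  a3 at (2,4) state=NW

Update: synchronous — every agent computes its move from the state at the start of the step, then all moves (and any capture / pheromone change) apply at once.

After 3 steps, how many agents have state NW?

2

t=1: a0@(4,2):S a1@(0,0):NW a2@(1,0):SW a3@(1,3):NW
t=2: a0@(0,2):S a1@(4,4):NW a2@(2,4):SW a3@(0,2):NW
t=3: a0@(1,2):S a1@(3,3):NW a2@(3,3):SW a3@(4,1):NW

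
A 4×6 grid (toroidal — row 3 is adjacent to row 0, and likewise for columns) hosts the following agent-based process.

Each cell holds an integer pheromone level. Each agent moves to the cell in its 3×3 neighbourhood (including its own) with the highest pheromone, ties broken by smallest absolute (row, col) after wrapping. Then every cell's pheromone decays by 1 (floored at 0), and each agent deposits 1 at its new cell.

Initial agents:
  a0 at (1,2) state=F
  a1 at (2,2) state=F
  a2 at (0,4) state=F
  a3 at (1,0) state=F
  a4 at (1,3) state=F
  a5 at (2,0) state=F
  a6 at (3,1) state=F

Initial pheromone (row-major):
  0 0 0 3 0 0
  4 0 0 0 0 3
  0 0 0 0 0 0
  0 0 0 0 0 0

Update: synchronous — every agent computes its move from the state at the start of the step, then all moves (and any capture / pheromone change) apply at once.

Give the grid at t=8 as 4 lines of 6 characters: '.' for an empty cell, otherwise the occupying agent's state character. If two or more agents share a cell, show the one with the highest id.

t=1: a0@(0,3) a1@(1,1) a2@(0,3) a3@(1,0) a4@(0,3) a5@(1,0) a6@(0,0) | pheromone: 1 0 0 5 0 0 / 5 1 0 0 0 2 / 0 0 0 0 0 0 / 0 0 0 0 0 0
t=2: a0@(0,3) a1@(1,0) a2@(0,3) a3@(1,0) a4@(0,3) a5@(1,0) a6@(1,0) | pheromone: 0 0 0 7 0 0 / 8 0 0 0 0 1 / 0 0 0 0 0 0 / 0 0 0 0 0 0
t=3: a0@(0,3) a1@(1,0) a2@(0,3) a3@(1,0) a4@(0,3) a5@(1,0) a6@(1,0) | pheromone: 0 0 0 9 0 0 / 11 0 0 0 0 0 / 0 0 0 0 0 0 / 0 0 0 0 0 0
t=4: a0@(0,3) a1@(1,0) a2@(0,3) a3@(1,0) a4@(0,3) a5@(1,0) a6@(1,0) | pheromone: 0 0 0 11 0 0 / 14 0 0 0 0 0 / 0 0 0 0 0 0 / 0 0 0 0 0 0
t=5: a0@(0,3) a1@(1,0) a2@(0,3) a3@(1,0) a4@(0,3) a5@(1,0) a6@(1,0) | pheromone: 0 0 0 13 0 0 / 17 0 0 0 0 0 / 0 0 0 0 0 0 / 0 0 0 0 0 0
t=6: a0@(0,3) a1@(1,0) a2@(0,3) a3@(1,0) a4@(0,3) a5@(1,0) a6@(1,0) | pheromone: 0 0 0 15 0 0 / 20 0 0 0 0 0 / 0 0 0 0 0 0 / 0 0 0 0 0 0
t=7: a0@(0,3) a1@(1,0) a2@(0,3) a3@(1,0) a4@(0,3) a5@(1,0) a6@(1,0) | pheromone: 0 0 0 17 0 0 / 23 0 0 0 0 0 / 0 0 0 0 0 0 / 0 0 0 0 0 0
t=8: a0@(0,3) a1@(1,0) a2@(0,3) a3@(1,0) a4@(0,3) a5@(1,0) a6@(1,0) | pheromone: 0 0 0 19 0 0 / 26 0 0 0 0 0 / 0 0 0 0 0 0 / 0 0 0 0 0 0

...F..
F.....
......
......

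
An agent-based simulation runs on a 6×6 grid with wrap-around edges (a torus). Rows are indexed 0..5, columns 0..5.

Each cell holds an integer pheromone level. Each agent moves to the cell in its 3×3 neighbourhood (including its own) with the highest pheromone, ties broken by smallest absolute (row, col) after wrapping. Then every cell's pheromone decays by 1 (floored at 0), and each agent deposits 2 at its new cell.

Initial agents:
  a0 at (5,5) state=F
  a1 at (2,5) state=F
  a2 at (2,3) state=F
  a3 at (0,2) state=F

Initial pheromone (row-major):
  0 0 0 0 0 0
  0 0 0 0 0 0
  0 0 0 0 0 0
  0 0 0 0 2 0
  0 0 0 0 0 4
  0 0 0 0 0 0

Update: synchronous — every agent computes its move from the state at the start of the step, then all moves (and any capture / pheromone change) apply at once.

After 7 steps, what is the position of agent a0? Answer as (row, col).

t=1: a0@(4,5) a1@(3,4) a2@(3,4) a3@(0,1) | pheromone: 0 2 0 0 0 0 / 0 0 0 0 0 0 / 0 0 0 0 0 0 / 0 0 0 0 5 0 / 0 0 0 0 0 5 / 0 0 0 0 0 0
t=2: a0@(3,4) a1@(3,4) a2@(3,4) a3@(0,1) | pheromone: 0 3 0 0 0 0 / 0 0 0 0 0 0 / 0 0 0 0 0 0 / 0 0 0 0 10 0 / 0 0 0 0 0 4 / 0 0 0 0 0 0
t=3: a0@(3,4) a1@(3,4) a2@(3,4) a3@(0,1) | pheromone: 0 4 0 0 0 0 / 0 0 0 0 0 0 / 0 0 0 0 0 0 / 0 0 0 0 15 0 / 0 0 0 0 0 3 / 0 0 0 0 0 0
t=4: a0@(3,4) a1@(3,4) a2@(3,4) a3@(0,1) | pheromone: 0 5 0 0 0 0 / 0 0 0 0 0 0 / 0 0 0 0 0 0 / 0 0 0 0 20 0 / 0 0 0 0 0 2 / 0 0 0 0 0 0
t=5: a0@(3,4) a1@(3,4) a2@(3,4) a3@(0,1) | pheromone: 0 6 0 0 0 0 / 0 0 0 0 0 0 / 0 0 0 0 0 0 / 0 0 0 0 25 0 / 0 0 0 0 0 1 / 0 0 0 0 0 0
t=6: a0@(3,4) a1@(3,4) a2@(3,4) a3@(0,1) | pheromone: 0 7 0 0 0 0 / 0 0 0 0 0 0 / 0 0 0 0 0 0 / 0 0 0 0 30 0 / 0 0 0 0 0 0 / 0 0 0 0 0 0
t=7: a0@(3,4) a1@(3,4) a2@(3,4) a3@(0,1) | pheromone: 0 8 0 0 0 0 / 0 0 0 0 0 0 / 0 0 0 0 0 0 / 0 0 0 0 35 0 / 0 0 0 0 0 0 / 0 0 0 0 0 0

(3, 4)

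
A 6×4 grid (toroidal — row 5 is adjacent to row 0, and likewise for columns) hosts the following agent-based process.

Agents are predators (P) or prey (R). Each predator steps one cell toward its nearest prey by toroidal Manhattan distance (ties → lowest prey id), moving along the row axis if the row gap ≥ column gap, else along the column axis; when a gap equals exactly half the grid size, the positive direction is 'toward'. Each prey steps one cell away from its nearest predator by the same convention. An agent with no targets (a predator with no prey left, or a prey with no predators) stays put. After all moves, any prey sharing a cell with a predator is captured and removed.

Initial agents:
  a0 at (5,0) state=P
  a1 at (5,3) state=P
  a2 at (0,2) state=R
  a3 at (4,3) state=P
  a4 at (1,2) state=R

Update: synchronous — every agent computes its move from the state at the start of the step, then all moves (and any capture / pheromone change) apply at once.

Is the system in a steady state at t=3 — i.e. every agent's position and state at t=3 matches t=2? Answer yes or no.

t=1: a0@(5,1):P a1@(0,3):P a2@(1,2):R a3@(5,3):P a4@(2,2):R
t=2: a0@(0,1):P a1@(1,3):P a2@(2,2):R a3@(0,3):P a4@(3,2):R
t=3: a0@(1,1):P a1@(2,3):P a2@(3,2):R a3@(1,3):P a4@(4,2):R

no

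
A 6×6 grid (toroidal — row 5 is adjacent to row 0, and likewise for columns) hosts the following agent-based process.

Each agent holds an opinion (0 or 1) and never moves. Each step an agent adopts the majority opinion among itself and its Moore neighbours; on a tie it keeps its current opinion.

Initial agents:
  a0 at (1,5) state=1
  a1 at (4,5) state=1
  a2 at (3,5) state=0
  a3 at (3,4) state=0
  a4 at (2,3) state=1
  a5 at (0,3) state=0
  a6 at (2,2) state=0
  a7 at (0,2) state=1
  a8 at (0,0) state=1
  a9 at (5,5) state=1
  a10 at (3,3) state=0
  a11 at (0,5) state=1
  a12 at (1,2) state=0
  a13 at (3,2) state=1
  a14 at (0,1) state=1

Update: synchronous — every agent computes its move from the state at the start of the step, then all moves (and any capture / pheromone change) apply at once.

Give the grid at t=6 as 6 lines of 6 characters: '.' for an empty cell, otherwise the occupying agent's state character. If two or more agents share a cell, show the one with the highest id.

t=1: a0@(1,5):1 a1@(4,5):1 a2@(3,5):0 a3@(3,4):0 a4@(2,3):0 a5@(0,3):0 a6@(2,2):0 a7@(0,2):1 a8@(0,0):1 a9@(5,5):1 a10@(3,3):0 a11@(0,5):1 a12@(1,2):0 a13@(3,2):1 a14@(0,1):1
t=2: a0@(1,5):1 a1@(4,5):1 a2@(3,5):0 a3@(3,4):0 a4@(2,3):0 a5@(0,3):0 a6@(2,2):0 a7@(0,2):1 a8@(0,0):1 a9@(5,5):1 a10@(3,3):0 a11@(0,5):1 a12@(1,2):0 a13@(3,2):0 a14@(0,1):1
t=3: (unchanged — steady state)

1110.1
..0..1
..00..
..0000
.....1
.....1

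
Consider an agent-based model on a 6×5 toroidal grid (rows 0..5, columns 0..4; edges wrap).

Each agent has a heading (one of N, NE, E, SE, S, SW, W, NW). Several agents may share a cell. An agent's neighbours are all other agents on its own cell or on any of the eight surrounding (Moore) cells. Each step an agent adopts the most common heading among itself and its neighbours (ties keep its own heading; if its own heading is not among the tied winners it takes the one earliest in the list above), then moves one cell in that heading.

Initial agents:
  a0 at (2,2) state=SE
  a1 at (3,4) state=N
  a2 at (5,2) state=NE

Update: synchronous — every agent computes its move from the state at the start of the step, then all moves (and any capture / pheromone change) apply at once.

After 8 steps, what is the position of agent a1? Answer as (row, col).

(1, 4)

t=1: a0@(3,3):SE a1@(2,4):N a2@(4,3):NE
t=2: a0@(4,4):SE a1@(1,4):N a2@(3,4):NE
t=3: a0@(5,0):SE a1@(0,4):N a2@(2,0):NE
t=4: a0@(0,1):SE a1@(5,4):N a2@(1,1):NE
t=5: a0@(1,2):SE a1@(4,4):N a2@(0,2):NE
t=6: a0@(2,3):SE a1@(3,4):N a2@(5,3):NE
t=7: a0@(3,4):SE a1@(2,4):N a2@(4,4):NE
t=8: a0@(4,0):SE a1@(1,4):N a2@(3,0):NE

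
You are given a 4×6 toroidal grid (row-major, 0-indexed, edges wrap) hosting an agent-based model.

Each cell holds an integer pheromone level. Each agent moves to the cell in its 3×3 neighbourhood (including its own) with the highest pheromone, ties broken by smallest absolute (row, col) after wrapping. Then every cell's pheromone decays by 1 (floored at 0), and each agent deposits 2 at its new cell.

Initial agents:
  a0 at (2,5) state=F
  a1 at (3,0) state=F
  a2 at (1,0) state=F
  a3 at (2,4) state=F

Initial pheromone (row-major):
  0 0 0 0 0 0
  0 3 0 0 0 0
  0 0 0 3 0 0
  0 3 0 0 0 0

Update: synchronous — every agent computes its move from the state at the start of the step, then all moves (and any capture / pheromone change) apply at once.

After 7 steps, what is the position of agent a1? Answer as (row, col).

t=1: a0@(1,0) a1@(3,1) a2@(1,1) a3@(2,3) | pheromone: 0 0 0 0 0 0 / 2 4 0 0 0 0 / 0 0 0 4 0 0 / 0 4 0 0 0 0
t=2: a0@(1,1) a1@(3,1) a2@(1,1) a3@(2,3) | pheromone: 0 0 0 0 0 0 / 1 7 0 0 0 0 / 0 0 0 5 0 0 / 0 5 0 0 0 0
t=3: a0@(1,1) a1@(3,1) a2@(1,1) a3@(2,3) | pheromone: 0 0 0 0 0 0 / 0 10 0 0 0 0 / 0 0 0 6 0 0 / 0 6 0 0 0 0
t=4: a0@(1,1) a1@(3,1) a2@(1,1) a3@(2,3) | pheromone: 0 0 0 0 0 0 / 0 13 0 0 0 0 / 0 0 0 7 0 0 / 0 7 0 0 0 0
t=5: a0@(1,1) a1@(3,1) a2@(1,1) a3@(2,3) | pheromone: 0 0 0 0 0 0 / 0 16 0 0 0 0 / 0 0 0 8 0 0 / 0 8 0 0 0 0
t=6: a0@(1,1) a1@(3,1) a2@(1,1) a3@(2,3) | pheromone: 0 0 0 0 0 0 / 0 19 0 0 0 0 / 0 0 0 9 0 0 / 0 9 0 0 0 0
t=7: a0@(1,1) a1@(3,1) a2@(1,1) a3@(2,3) | pheromone: 0 0 0 0 0 0 / 0 22 0 0 0 0 / 0 0 0 10 0 0 / 0 10 0 0 0 0

(3, 1)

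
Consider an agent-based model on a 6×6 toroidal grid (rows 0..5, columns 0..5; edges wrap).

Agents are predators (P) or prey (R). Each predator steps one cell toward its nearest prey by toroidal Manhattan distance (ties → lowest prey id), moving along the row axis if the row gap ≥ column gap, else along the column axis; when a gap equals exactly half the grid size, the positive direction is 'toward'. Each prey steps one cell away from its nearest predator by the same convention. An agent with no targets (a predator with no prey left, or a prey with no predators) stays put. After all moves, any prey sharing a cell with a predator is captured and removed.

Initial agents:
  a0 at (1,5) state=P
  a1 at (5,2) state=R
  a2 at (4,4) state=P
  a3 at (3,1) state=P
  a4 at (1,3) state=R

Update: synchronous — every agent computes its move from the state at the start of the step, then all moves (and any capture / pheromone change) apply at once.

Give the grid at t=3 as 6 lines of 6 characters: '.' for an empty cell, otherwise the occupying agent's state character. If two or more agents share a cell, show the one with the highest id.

t=1: a0@(1,4):P a1@(5,1):R a2@(4,3):P a3@(4,1):P a4@(1,2):R
t=2: a0@(1,3):P a1@(0,1):R a2@(4,2):P a3@(5,1):P a4@(1,1):R
t=3: a0@(1,2):P a1@(1,1):R a2@(5,2):P a3@(0,1):P a4@(1,0):R

.P....
RRP...
......
......
......
..P...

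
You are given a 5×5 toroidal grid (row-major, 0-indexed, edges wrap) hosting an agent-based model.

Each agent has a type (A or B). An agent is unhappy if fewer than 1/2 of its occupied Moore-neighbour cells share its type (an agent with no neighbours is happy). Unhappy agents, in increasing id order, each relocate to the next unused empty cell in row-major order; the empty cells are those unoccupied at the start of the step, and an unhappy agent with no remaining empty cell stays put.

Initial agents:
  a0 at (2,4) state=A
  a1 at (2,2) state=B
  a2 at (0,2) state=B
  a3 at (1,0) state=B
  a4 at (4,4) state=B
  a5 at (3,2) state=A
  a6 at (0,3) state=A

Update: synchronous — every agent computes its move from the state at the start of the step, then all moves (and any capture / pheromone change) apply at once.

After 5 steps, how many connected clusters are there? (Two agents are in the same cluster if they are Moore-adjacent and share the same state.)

3

t=1: a0@(0,0):A a1@(0,1):B a2@(0,4):B a3@(1,1):B a4@(1,2):B a5@(1,3):A a6@(1,4):A
t=2: a0@(0,2):A a1@(0,1):B a2@(0,3):B a3@(1,1):B a4@(1,2):B a5@(1,0):A a6@(1,4):A
t=3: a0@(0,0):A a1@(0,1):B a2@(0,4):B a3@(1,1):B a4@(1,2):B a5@(1,3):A a6@(1,4):A
t=4: a0@(0,2):A a1@(0,1):B a2@(0,3):B a3@(1,1):B a4@(1,2):B a5@(1,0):A a6@(1,4):A
t=5: a0@(0,0):A a1@(0,1):B a2@(0,4):B a3@(1,1):B a4@(1,2):B a5@(1,3):A a6@(1,4):A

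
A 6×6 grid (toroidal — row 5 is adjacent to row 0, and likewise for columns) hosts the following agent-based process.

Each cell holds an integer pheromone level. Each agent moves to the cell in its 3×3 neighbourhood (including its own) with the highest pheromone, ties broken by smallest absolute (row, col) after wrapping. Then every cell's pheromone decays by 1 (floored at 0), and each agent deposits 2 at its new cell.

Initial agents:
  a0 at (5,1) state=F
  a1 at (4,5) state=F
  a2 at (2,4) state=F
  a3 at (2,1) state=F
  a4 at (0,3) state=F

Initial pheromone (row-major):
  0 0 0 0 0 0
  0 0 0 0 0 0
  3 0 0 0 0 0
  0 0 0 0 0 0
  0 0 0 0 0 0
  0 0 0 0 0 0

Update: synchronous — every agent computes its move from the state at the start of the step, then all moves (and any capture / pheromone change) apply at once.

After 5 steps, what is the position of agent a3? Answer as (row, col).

t=1: a0@(0,0) a1@(3,0) a2@(1,3) a3@(2,0) a4@(0,2) | pheromone: 2 0 2 0 0 0 / 0 0 0 2 0 0 / 4 0 0 0 0 0 / 2 0 0 0 0 0 / 0 0 0 0 0 0 / 0 0 0 0 0 0
t=2: a0@(0,0) a1@(2,0) a2@(0,2) a3@(2,0) a4@(0,2) | pheromone: 3 0 5 0 0 0 / 0 0 0 1 0 0 / 7 0 0 0 0 0 / 1 0 0 0 0 0 / 0 0 0 0 0 0 / 0 0 0 0 0 0
t=3: a0@(0,0) a1@(2,0) a2@(0,2) a3@(2,0) a4@(0,2) | pheromone: 4 0 8 0 0 0 / 0 0 0 0 0 0 / 10 0 0 0 0 0 / 0 0 0 0 0 0 / 0 0 0 0 0 0 / 0 0 0 0 0 0
t=4: a0@(0,0) a1@(2,0) a2@(0,2) a3@(2,0) a4@(0,2) | pheromone: 5 0 11 0 0 0 / 0 0 0 0 0 0 / 13 0 0 0 0 0 / 0 0 0 0 0 0 / 0 0 0 0 0 0 / 0 0 0 0 0 0
t=5: a0@(0,0) a1@(2,0) a2@(0,2) a3@(2,0) a4@(0,2) | pheromone: 6 0 14 0 0 0 / 0 0 0 0 0 0 / 16 0 0 0 0 0 / 0 0 0 0 0 0 / 0 0 0 0 0 0 / 0 0 0 0 0 0

(2, 0)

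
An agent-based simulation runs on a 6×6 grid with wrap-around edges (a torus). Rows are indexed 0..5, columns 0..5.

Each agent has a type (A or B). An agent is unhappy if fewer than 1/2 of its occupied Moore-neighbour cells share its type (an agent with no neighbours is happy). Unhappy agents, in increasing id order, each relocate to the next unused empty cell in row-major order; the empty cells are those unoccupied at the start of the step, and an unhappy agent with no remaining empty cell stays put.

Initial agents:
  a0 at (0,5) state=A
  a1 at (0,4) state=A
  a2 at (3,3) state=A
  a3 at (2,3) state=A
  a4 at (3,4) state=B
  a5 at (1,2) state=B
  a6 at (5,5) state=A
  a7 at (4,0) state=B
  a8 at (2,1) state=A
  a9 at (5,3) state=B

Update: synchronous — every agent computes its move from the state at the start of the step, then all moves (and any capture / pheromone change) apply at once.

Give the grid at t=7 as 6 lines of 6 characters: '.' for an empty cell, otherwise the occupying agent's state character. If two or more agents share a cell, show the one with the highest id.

t=1: a0@(0,5):A a1@(0,4):A a2@(3,3):A a3@(0,0):A a4@(0,1):B a5@(0,2):B a6@(5,5):A a7@(0,3):B a8@(1,0):A a9@(1,1):B
t=2: (unchanged — steady state)

ABBBAA
AB....
......
...A..
......
.....A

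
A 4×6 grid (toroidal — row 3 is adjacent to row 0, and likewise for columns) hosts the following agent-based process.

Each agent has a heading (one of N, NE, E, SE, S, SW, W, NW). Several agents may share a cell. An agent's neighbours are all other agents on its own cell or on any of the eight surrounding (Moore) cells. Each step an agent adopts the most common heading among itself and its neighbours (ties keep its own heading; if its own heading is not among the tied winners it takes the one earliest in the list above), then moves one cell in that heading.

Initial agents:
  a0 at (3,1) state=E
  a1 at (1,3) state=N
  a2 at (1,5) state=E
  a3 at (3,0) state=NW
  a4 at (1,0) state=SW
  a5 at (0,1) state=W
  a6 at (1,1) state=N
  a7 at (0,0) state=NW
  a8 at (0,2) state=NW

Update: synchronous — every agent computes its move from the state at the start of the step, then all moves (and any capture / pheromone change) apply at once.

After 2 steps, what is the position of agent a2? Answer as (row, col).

(0, 5)

t=1: a0@(2,0):NW a1@(0,3):N a2@(1,0):E a3@(2,5):NW a4@(2,5):SW a5@(3,0):NW a6@(0,0):NW a7@(3,5):NW a8@(3,2):N
t=2: a0@(1,5):NW a1@(3,3):N a2@(0,5):NW a3@(1,4):NW a4@(1,4):NW a5@(2,5):NW a6@(3,5):NW a7@(2,4):NW a8@(2,2):N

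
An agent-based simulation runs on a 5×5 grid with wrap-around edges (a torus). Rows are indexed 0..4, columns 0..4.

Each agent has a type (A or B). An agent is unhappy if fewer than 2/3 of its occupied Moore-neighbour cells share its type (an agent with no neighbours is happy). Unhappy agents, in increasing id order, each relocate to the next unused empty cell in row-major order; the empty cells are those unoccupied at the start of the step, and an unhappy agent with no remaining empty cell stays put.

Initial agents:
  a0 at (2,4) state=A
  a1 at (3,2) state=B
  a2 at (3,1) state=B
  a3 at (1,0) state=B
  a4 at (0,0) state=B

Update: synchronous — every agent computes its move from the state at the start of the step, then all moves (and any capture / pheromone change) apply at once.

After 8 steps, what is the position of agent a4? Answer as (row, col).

(0, 4)

t=1: a0@(0,1):A a1@(3,2):B a2@(3,1):B a3@(0,2):B a4@(0,0):B
t=2: a0@(0,3):A a1@(3,2):B a2@(3,1):B a3@(0,4):B a4@(1,0):B
t=3: a0@(0,0):A a1@(3,2):B a2@(3,1):B a3@(0,1):B a4@(1,0):B
t=4: a0@(0,2):A a1@(3,2):B a2@(3,1):B a3@(0,3):B a4@(0,4):B
t=5: a0@(0,0):A a1@(3,2):B a2@(3,1):B a3@(0,1):B a4@(0,4):B
t=6: a0@(0,2):A a1@(3,2):B a2@(3,1):B a3@(0,3):B a4@(1,0):B
t=7: a0@(0,0):A a1@(3,2):B a2@(3,1):B a3@(0,1):B a4@(1,0):B
t=8: a0@(0,2):A a1@(3,2):B a2@(3,1):B a3@(0,3):B a4@(0,4):B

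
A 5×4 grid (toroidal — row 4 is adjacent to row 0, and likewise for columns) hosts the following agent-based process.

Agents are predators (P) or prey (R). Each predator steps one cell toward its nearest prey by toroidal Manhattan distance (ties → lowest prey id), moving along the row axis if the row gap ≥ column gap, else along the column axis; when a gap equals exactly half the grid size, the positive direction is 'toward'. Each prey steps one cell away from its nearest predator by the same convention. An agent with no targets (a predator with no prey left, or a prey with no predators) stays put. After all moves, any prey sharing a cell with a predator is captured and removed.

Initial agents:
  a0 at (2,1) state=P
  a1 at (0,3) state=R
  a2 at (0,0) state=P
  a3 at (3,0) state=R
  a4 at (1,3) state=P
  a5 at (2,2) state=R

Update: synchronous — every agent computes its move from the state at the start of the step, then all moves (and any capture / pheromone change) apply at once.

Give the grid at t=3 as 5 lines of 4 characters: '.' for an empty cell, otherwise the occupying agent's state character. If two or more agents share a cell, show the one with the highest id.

RP..
....
PR..
....
R...

t=1: a0@(2,2):P a1@(0,2):R a2@(0,3):P a3@(4,0):R a4@(0,3):P a5@(2,3):R
t=2: a0@(2,3):P a1@(0,1):R a2@(0,2):P a3@(3,0):R a4@(0,2):P a5@(2,0):R
t=3: a0@(2,0):P a1@(0,0):R a2@(0,1):P a3@(4,0):R a4@(0,1):P a5@(2,1):R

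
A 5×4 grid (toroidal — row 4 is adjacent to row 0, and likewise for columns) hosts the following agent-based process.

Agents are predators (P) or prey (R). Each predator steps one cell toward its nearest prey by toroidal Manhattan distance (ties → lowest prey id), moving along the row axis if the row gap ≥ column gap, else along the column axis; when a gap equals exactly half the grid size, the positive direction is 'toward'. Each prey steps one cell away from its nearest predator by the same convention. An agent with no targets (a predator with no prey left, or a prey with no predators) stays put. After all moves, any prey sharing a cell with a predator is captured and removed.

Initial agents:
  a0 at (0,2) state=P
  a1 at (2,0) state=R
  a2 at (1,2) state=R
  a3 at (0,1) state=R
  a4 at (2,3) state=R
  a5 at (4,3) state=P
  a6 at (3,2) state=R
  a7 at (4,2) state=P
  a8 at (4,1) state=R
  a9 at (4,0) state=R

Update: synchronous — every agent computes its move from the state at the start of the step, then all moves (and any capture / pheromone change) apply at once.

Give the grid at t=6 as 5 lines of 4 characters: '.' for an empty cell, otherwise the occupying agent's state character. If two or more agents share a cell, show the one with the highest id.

....
..R.
..R.
....
PR..

t=1: a0@(1,2):P a1@(1,0):R a2@(2,2):R a3@(0,0):R a4@(1,3):R a5@(4,0):P a6@(2,2):R a7@(3,2):P a9@(4,1):R
t=2: a0@(2,2):P a1@(1,3):R a2@(3,2):R a3@(1,0):R a4@(1,0):R a5@(0,0):P a6@(3,2):R a7@(2,2):P a9@(4,2):R
t=3: a0@(3,2):P a1@(0,3):R a2@(4,2):R a3@(2,0):R a4@(2,0):R a5@(1,0):P a6@(4,2):R a7@(3,2):P a9@(0,2):R
t=4: a0@(4,2):P a1@(4,3):R a2@(0,2):R a3@(3,0):R a4@(3,0):R a5@(2,0):P a6@(0,2):R a7@(4,2):P a9@(1,2):R
t=5: a0@(4,3):P a1@(4,0):R a2@(1,2):R a3@(4,0):R a4@(4,0):R a5@(3,0):P a6@(1,2):R a7@(4,3):P a9@(2,2):R
t=6: a0@(4,0):P a1@(4,1):R a2@(2,2):R a3@(4,1):R a4@(4,1):R a5@(4,0):P a6@(2,2):R a7@(4,0):P a9@(1,2):R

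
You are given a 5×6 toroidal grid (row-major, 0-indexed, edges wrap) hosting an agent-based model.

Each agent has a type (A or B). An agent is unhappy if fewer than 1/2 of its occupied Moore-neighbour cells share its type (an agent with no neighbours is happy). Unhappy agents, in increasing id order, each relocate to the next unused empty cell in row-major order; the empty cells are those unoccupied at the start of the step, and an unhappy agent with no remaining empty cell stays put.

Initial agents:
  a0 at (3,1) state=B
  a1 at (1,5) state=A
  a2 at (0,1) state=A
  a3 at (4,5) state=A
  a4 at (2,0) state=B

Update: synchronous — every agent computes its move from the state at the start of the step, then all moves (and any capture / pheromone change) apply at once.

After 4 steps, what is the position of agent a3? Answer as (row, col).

(4, 5)

t=1: a0@(3,1):B a1@(0,0):A a2@(0,1):A a3@(4,5):A a4@(2,0):B
t=2: (unchanged — steady state)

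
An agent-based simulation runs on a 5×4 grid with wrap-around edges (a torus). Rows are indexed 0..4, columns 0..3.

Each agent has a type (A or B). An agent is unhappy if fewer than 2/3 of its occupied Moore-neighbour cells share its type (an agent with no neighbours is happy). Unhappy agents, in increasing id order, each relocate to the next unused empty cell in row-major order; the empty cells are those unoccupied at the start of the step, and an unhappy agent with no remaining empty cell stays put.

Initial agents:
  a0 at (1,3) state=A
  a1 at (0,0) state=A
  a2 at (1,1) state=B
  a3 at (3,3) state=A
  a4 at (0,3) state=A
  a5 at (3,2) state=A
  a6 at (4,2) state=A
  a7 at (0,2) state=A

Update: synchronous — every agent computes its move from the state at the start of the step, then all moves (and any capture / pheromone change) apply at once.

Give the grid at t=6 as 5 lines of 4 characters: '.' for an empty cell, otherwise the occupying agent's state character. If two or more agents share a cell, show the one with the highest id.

t=1: a0@(1,3):A a1@(0,0):A a2@(0,1):B a3@(3,3):A a4@(0,3):A a5@(3,2):A a6@(4,2):A a7@(0,2):A
t=2: a0@(1,3):A a1@(0,0):A a2@(1,0):B a3@(3,3):A a4@(0,3):A a5@(3,2):A a6@(4,2):A a7@(0,2):A
t=3: a0@(1,3):A a1@(0,0):A a2@(0,1):B a3@(3,3):A a4@(0,3):A a5@(3,2):A a6@(4,2):A a7@(0,2):A
t=4: a0@(1,3):A a1@(0,0):A a2@(1,0):B a3@(3,3):A a4@(0,3):A a5@(3,2):A a6@(4,2):A a7@(0,2):A
t=5: a0@(1,3):A a1@(0,0):A a2@(0,1):B a3@(3,3):A a4@(0,3):A a5@(3,2):A a6@(4,2):A a7@(0,2):A
t=6: a0@(1,3):A a1@(0,0):A a2@(1,0):B a3@(3,3):A a4@(0,3):A a5@(3,2):A a6@(4,2):A a7@(0,2):A

A.AA
B..A
....
..AA
..A.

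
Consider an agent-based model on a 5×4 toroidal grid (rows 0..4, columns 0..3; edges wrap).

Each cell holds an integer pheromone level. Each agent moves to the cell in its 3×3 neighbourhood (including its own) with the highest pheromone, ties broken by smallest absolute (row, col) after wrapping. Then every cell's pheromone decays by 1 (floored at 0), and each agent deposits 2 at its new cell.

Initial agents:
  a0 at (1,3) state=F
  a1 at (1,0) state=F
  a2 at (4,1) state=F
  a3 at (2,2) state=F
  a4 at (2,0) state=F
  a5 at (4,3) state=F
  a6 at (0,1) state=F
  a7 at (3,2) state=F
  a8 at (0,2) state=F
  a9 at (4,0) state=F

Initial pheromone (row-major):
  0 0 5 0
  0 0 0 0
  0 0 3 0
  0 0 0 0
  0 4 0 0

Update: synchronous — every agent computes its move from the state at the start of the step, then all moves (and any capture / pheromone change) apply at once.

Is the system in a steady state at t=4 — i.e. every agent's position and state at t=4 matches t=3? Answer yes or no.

no

t=1: a0@(0,2) a1@(0,0) a2@(0,2) a3@(2,2) a4@(1,0) a5@(0,2) a6@(0,2) a7@(4,1) a8@(0,2) a9@(4,1) | pheromone: 2 0 14 0 / 2 0 0 0 / 0 0 4 0 / 0 0 0 0 / 0 7 0 0
t=2: a0@(0,2) a1@(4,1) a2@(0,2) a3@(2,2) a4@(0,0) a5@(0,2) a6@(0,2) a7@(0,2) a8@(0,2) a9@(0,2) | pheromone: 3 0 27 0 / 1 0 0 0 / 0 0 5 0 / 0 0 0 0 / 0 8 0 0
t=3: a0@(0,2) a1@(0,2) a2@(0,2) a3@(2,2) a4@(4,1) a5@(0,2) a6@(0,2) a7@(0,2) a8@(0,2) a9@(0,2) | pheromone: 2 0 42 0 / 0 0 0 0 / 0 0 6 0 / 0 0 0 0 / 0 9 0 0
t=4: a0@(0,2) a1@(0,2) a2@(0,2) a3@(2,2) a4@(0,2) a5@(0,2) a6@(0,2) a7@(0,2) a8@(0,2) a9@(0,2) | pheromone: 1 0 59 0 / 0 0 0 0 / 0 0 7 0 / 0 0 0 0 / 0 8 0 0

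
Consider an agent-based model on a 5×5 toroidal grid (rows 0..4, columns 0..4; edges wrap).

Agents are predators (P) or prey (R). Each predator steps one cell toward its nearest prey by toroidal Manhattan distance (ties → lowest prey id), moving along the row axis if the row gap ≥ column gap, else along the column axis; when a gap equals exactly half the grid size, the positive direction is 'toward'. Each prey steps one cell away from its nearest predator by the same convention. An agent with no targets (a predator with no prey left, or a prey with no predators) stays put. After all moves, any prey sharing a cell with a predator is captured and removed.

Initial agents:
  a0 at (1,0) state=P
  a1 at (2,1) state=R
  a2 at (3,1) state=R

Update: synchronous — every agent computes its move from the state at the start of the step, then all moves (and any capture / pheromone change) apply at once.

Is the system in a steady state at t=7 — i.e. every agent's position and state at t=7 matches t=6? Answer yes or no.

t=1: a0@(2,0):P a1@(3,1):R a2@(4,1):R
t=2: a0@(3,0):P a1@(4,1):R a2@(0,1):R
t=3: a0@(4,0):P a1@(0,1):R a2@(1,1):R
t=4: a0@(0,0):P a1@(1,1):R a2@(2,1):R
t=5: a0@(1,0):P a1@(2,1):R a2@(3,1):R
t=6: a0@(2,0):P a1@(3,1):R a2@(4,1):R
t=7: a0@(3,0):P a1@(4,1):R a2@(0,1):R

no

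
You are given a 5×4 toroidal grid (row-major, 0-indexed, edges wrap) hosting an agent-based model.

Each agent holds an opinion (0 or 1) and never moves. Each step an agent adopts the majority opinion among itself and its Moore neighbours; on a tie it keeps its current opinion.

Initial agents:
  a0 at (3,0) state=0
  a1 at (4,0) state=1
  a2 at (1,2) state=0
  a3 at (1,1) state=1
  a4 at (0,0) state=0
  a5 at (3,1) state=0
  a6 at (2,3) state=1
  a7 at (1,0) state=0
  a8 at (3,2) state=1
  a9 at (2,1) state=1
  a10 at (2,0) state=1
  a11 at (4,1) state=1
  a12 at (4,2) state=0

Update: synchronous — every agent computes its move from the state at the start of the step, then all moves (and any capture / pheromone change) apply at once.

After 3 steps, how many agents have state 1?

t=1: a0@(3,0):1 a1@(4,0):0 a2@(1,2):1 a3@(1,1):1 a4@(0,0):1 a5@(3,1):1 a6@(2,3):1 a7@(1,0):1 a8@(3,2):1 a9@(2,1):1 a10@(2,0):1 a11@(4,1):0 a12@(4,2):0
t=2: a0@(3,0):1 a1@(4,0):1 a2@(1,2):1 a3@(1,1):1 a4@(0,0):1 a5@(3,1):1 a6@(2,3):1 a7@(1,0):1 a8@(3,2):1 a9@(2,1):1 a10@(2,0):1 a11@(4,1):1 a12@(4,2):0
t=3: a0@(3,0):1 a1@(4,0):1 a2@(1,2):1 a3@(1,1):1 a4@(0,0):1 a5@(3,1):1 a6@(2,3):1 a7@(1,0):1 a8@(3,2):1 a9@(2,1):1 a10@(2,0):1 a11@(4,1):1 a12@(4,2):1

13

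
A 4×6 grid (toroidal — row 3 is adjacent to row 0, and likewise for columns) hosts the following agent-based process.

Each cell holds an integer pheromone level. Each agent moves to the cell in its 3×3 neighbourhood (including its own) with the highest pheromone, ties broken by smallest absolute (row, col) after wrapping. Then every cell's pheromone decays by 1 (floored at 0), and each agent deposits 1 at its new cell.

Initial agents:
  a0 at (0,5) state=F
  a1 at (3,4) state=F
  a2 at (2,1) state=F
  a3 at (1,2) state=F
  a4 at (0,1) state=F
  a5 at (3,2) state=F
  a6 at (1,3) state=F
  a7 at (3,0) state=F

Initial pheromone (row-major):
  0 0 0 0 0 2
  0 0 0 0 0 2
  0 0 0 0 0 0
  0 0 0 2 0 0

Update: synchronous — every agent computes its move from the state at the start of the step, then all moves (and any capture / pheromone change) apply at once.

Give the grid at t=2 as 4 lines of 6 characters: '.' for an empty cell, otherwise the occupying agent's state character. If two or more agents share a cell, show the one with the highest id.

F....F
......
......
...F..

t=1: a0@(0,5) a1@(0,5) a2@(1,0) a3@(0,1) a4@(0,0) a5@(3,3) a6@(0,2) a7@(0,5) | pheromone: 1 1 1 0 0 4 / 1 0 0 0 0 1 / 0 0 0 0 0 0 / 0 0 0 2 0 0
t=2: a0@(0,5) a1@(0,5) a2@(0,5) a3@(0,0) a4@(0,5) a5@(3,3) a6@(3,3) a7@(0,5) | pheromone: 1 0 0 0 0 8 / 0 0 0 0 0 0 / 0 0 0 0 0 0 / 0 0 0 3 0 0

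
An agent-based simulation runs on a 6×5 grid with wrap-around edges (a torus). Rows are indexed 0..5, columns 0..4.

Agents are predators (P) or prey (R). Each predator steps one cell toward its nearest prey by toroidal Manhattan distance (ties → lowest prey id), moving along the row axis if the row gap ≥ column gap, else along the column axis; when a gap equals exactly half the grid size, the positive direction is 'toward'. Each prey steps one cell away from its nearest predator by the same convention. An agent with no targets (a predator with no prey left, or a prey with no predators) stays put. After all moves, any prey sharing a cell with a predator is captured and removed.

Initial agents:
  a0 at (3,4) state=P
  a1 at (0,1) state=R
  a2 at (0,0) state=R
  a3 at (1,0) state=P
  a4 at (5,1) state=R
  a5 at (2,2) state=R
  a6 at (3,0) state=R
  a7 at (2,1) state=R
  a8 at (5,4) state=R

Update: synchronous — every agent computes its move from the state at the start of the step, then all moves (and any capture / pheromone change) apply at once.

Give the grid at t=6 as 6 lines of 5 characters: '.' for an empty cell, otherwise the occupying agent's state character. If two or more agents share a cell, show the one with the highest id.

R....
PP...
.RRR.
..R..
.....
.....

t=1: a0@(3,0):P a1@(5,1):R a2@(5,0):R a3@(0,0):P a4@(4,1):R a5@(2,1):R a6@(3,1):R a7@(3,1):R a8@(0,4):R
t=2: a0@(3,1):P a1@(4,1):R a2@(4,0):R a3@(5,0):P a4@(5,1):R a5@(1,1):R a6@(3,2):R a7@(3,2):R a8@(0,3):R
t=3: a0@(4,1):P a1@(5,1):R a2@(3,0):R a3@(4,0):P a4@(5,2):R a5@(0,1):R a6@(3,3):R a7@(3,3):R a8@(0,2):R
t=4: a0@(5,1):P a1@(0,1):R a2@(2,0):R a3@(3,0):P a4@(0,2):R a5@(1,1):R a6@(3,4):R a7@(3,4):R a8@(1,2):R
t=5: a0@(0,1):P a1@(1,1):R a2@(1,0):R a3@(2,0):P a4@(1,2):R a5@(2,1):R a6@(3,3):R a7@(3,3):R a8@(2,2):R
t=6: a0@(1,1):P a1@(2,1):R a2@(0,0):R a3@(1,0):P a4@(2,2):R a5@(2,2):R a6@(3,2):R a7@(3,2):R a8@(2,3):R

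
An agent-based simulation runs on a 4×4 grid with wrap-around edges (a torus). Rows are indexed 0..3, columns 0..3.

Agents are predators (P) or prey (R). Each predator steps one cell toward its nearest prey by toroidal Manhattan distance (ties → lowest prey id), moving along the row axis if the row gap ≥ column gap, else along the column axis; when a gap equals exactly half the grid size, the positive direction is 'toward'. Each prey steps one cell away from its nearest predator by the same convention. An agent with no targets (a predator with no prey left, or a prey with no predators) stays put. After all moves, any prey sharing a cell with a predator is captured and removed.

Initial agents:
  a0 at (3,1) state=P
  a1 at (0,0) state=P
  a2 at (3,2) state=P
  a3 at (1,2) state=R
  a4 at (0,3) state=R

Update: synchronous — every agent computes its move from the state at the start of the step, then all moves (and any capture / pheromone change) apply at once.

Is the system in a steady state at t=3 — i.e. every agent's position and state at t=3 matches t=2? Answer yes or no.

yes

t=1: a0@(0,1):P a1@(0,3):P a2@(0,2):P
t=2: (unchanged — steady state)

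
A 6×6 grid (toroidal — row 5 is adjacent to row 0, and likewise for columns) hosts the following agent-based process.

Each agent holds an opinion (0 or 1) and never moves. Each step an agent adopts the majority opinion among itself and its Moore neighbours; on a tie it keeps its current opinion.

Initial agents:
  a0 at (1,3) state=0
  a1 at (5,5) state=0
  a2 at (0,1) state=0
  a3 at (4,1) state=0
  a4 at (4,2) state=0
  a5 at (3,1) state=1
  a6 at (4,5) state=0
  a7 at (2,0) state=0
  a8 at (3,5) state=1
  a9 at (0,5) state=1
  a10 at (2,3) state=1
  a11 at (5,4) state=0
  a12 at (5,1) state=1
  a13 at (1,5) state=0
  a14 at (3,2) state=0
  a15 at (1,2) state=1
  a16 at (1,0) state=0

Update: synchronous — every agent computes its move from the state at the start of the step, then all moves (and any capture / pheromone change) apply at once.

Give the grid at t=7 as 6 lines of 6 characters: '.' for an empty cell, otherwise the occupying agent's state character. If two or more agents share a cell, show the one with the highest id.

.0...0
0.11.0
0..1..
.00..0
.00..0
.0..00

t=1: a0@(1,3):1 a1@(5,5):0 a2@(0,1):0 a3@(4,1):0 a4@(4,2):0 a5@(3,1):0 a6@(4,5):0 a7@(2,0):0 a8@(3,5):0 a9@(0,5):0 a10@(2,3):1 a11@(5,4):0 a12@(5,1):0 a13@(1,5):0 a14@(3,2):0 a15@(1,2):1 a16@(1,0):0
t=2: (unchanged — steady state)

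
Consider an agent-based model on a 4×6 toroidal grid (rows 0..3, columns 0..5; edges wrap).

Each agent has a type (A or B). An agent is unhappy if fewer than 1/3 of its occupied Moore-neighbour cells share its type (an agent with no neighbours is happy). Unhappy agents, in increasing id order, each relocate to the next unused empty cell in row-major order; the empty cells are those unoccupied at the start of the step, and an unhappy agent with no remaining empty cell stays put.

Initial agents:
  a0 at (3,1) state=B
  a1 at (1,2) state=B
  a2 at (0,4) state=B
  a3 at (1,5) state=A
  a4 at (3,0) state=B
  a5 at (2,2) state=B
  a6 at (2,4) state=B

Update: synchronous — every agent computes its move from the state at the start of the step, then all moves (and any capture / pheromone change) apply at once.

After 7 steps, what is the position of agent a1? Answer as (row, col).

t=1: a0@(3,1):B a1@(1,2):B a2@(0,0):B a3@(0,1):A a4@(3,0):B a5@(2,2):B a6@(0,2):B
t=2: a0@(3,1):B a1@(1,2):B a2@(0,0):B a3@(0,3):A a4@(3,0):B a5@(2,2):B a6@(0,2):B
t=3: a0@(3,1):B a1@(1,2):B a2@(0,0):B a3@(0,1):A a4@(3,0):B a5@(2,2):B a6@(0,2):B
t=4: a0@(3,1):B a1@(1,2):B a2@(0,0):B a3@(0,3):A a4@(3,0):B a5@(2,2):B a6@(0,2):B
t=5: a0@(3,1):B a1@(1,2):B a2@(0,0):B a3@(0,1):A a4@(3,0):B a5@(2,2):B a6@(0,2):B
t=6: a0@(3,1):B a1@(1,2):B a2@(0,0):B a3@(0,3):A a4@(3,0):B a5@(2,2):B a6@(0,2):B
t=7: a0@(3,1):B a1@(1,2):B a2@(0,0):B a3@(0,1):A a4@(3,0):B a5@(2,2):B a6@(0,2):B

(1, 2)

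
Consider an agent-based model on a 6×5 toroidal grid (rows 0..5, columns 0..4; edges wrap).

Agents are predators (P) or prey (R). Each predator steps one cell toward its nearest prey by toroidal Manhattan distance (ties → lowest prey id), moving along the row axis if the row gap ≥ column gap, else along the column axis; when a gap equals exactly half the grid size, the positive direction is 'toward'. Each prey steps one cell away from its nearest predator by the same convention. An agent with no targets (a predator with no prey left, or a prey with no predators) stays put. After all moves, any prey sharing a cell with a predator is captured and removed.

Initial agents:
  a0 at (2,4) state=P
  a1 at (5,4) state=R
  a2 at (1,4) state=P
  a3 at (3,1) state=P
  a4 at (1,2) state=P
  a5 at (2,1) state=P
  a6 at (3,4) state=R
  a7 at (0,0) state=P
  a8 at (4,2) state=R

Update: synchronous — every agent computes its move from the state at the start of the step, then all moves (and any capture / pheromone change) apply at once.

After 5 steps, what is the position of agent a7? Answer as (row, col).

t=1: a0@(3,4):P a1@(4,4):R a2@(0,4):P a3@(3,0):P a4@(2,2):P a5@(2,0):P a6@(4,4):R a7@(5,0):P a8@(5,2):R
t=2: a0@(4,4):P a2@(5,4):P a3@(4,0):P a4@(3,2):P a5@(3,0):P a7@(4,0):P a8@(5,3):R
t=3: a0@(5,4):P a2@(5,3):P a3@(4,4):P a4@(4,2):P a5@(4,0):P a7@(4,4):P a8@(5,2):R
t=4: a0@(5,3):P a2@(5,2):P a3@(4,3):P a4@(5,2):P a5@(4,1):P a7@(4,3):P a8@(5,1):R
t=5: a0@(5,2):P a2@(5,1):P a3@(4,2):P a4@(5,1):P a5@(5,1):P a7@(4,2):P a8@(5,0):R

(4, 2)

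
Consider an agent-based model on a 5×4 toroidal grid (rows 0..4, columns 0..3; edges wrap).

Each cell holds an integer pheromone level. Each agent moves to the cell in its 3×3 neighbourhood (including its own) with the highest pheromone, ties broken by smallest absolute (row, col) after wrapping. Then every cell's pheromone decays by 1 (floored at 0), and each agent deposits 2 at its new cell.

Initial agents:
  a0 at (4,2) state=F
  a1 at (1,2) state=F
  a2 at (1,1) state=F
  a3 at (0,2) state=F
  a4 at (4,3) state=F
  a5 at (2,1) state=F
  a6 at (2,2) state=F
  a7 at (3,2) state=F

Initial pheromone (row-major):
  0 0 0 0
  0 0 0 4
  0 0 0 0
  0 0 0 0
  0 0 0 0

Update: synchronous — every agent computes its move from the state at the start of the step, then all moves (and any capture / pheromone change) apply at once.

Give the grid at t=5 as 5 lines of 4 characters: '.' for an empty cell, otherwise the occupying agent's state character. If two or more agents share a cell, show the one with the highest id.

....
...F
....
....
....

t=1: a0@(0,1) a1@(1,3) a2@(0,0) a3@(1,3) a4@(0,0) a5@(1,0) a6@(1,3) a7@(2,1) | pheromone: 4 2 0 0 / 2 0 0 9 / 0 2 0 0 / 0 0 0 0 / 0 0 0 0
t=2: a0@(0,0) a1@(1,3) a2@(1,3) a3@(1,3) a4@(1,3) a5@(1,3) a6@(1,3) a7@(1,0) | pheromone: 5 1 0 0 / 3 0 0 20 / 0 1 0 0 / 0 0 0 0 / 0 0 0 0
t=3: a0@(1,3) a1@(1,3) a2@(1,3) a3@(1,3) a4@(1,3) a5@(1,3) a6@(1,3) a7@(1,3) | pheromone: 4 0 0 0 / 2 0 0 35 / 0 0 0 0 / 0 0 0 0 / 0 0 0 0
t=4: a0@(1,3) a1@(1,3) a2@(1,3) a3@(1,3) a4@(1,3) a5@(1,3) a6@(1,3) a7@(1,3) | pheromone: 3 0 0 0 / 1 0 0 50 / 0 0 0 0 / 0 0 0 0 / 0 0 0 0
t=5: a0@(1,3) a1@(1,3) a2@(1,3) a3@(1,3) a4@(1,3) a5@(1,3) a6@(1,3) a7@(1,3) | pheromone: 2 0 0 0 / 0 0 0 65 / 0 0 0 0 / 0 0 0 0 / 0 0 0 0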